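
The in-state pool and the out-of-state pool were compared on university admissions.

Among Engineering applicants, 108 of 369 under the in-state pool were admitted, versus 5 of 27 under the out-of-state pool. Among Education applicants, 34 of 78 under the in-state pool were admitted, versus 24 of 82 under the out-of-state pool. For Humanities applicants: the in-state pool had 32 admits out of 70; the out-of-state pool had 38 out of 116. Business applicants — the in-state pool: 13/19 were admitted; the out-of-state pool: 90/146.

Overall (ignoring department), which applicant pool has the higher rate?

the out-of-state pool

Engineering: the in-state pool 108/369 = 29.3%, the out-of-state pool 5/27 = 18.5% → the in-state pool
Education: the in-state pool 34/78 = 43.6%, the out-of-state pool 24/82 = 29.3% → the in-state pool
Humanities: the in-state pool 32/70 = 45.7%, the out-of-state pool 38/116 = 32.8% → the in-state pool
Business: the in-state pool 13/19 = 68.4%, the out-of-state pool 90/146 = 61.6% → the in-state pool
Overall: the in-state pool 187/536 = 34.9%, the out-of-state pool 157/371 = 42.3% → the out-of-state pool
(The in-state pool wins every department group but the out-of-state pool wins overall — the in-state pool's applicants skew toward the low-rate Engineering group.)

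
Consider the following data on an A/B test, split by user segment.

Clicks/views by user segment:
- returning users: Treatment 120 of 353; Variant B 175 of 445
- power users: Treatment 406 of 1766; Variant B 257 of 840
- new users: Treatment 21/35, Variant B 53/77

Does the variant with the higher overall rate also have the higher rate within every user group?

Returning users: Treatment 120/353 = 34.0%, Variant B 175/445 = 39.3% → Variant B
Power users: Treatment 406/1766 = 23.0%, Variant B 257/840 = 30.6% → Variant B
New users: Treatment 21/35 = 60.0%, Variant B 53/77 = 68.8% → Variant B
Overall: Treatment 547/2154 = 25.4%, Variant B 485/1362 = 35.6% → Variant B
Variant B wins overall and in every user group — no reversal.

Yes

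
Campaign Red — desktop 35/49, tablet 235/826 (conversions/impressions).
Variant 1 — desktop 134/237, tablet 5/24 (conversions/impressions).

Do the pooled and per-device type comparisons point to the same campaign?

No

Desktop: Campaign Red 35/49 = 71.4%, Variant 1 134/237 = 56.5% → Campaign Red
Tablet: Campaign Red 235/826 = 28.5%, Variant 1 5/24 = 20.8% → Campaign Red
Overall: Campaign Red 270/875 = 30.9%, Variant 1 139/261 = 53.3% → Variant 1
Campaign Red wins each device group but Variant 1 wins overall — the comparison reverses. Campaign Red's impressions skew toward tablet, which has a lower base rate.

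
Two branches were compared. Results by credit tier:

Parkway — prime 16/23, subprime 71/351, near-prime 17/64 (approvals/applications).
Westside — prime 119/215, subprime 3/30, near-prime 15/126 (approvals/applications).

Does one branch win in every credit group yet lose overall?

Yes

Prime: Parkway 16/23 = 69.6%, Westside 119/215 = 55.3% → Parkway
Subprime: Parkway 71/351 = 20.2%, Westside 3/30 = 10.0% → Parkway
Near-prime: Parkway 17/64 = 26.6%, Westside 15/126 = 11.9% → Parkway
Overall: Parkway 104/438 = 23.7%, Westside 137/371 = 36.9% → Westside
Parkway wins each credit group but Westside wins overall — the comparison reverses. Parkway's applications skew toward subprime, which has a lower base rate.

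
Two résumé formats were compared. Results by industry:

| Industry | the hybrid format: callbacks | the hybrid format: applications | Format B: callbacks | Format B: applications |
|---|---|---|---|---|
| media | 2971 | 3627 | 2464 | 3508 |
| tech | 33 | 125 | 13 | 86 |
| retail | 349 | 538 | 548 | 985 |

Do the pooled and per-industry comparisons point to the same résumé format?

Media: the hybrid format 2971/3627 = 81.9%, Format B 2464/3508 = 70.2% → the hybrid format
Tech: the hybrid format 33/125 = 26.4%, Format B 13/86 = 15.1% → the hybrid format
Retail: the hybrid format 349/538 = 64.9%, Format B 548/985 = 55.6% → the hybrid format
Overall: the hybrid format 3353/4290 = 78.2%, Format B 3025/4579 = 66.1% → the hybrid format
The hybrid format wins overall and in every industry group — no reversal.

Yes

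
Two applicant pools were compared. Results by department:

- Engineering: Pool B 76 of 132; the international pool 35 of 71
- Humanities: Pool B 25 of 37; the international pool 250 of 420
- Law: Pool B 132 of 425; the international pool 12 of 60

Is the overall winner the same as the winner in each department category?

Engineering: Pool B 76/132 = 57.6%, the international pool 35/71 = 49.3% → Pool B
Humanities: Pool B 25/37 = 67.6%, the international pool 250/420 = 59.5% → Pool B
Law: Pool B 132/425 = 31.1%, the international pool 12/60 = 20.0% → Pool B
Overall: Pool B 233/594 = 39.2%, the international pool 297/551 = 53.9% → the international pool
Pool B wins each department group but the international pool wins overall — the comparison reverses. Pool B's applicants skew toward Law, which has a lower base rate.

No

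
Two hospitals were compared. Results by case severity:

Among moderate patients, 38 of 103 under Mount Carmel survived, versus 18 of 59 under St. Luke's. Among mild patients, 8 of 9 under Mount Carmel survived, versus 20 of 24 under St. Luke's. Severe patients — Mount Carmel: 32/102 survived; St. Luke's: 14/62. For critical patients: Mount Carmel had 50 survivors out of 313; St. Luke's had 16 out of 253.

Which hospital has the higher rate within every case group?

Mount Carmel

Moderate: Mount Carmel 38/103 = 36.9%, St. Luke's 18/59 = 30.5% → Mount Carmel
Mild: Mount Carmel 8/9 = 88.9%, St. Luke's 20/24 = 83.3% → Mount Carmel
Severe: Mount Carmel 32/102 = 31.4%, St. Luke's 14/62 = 22.6% → Mount Carmel
Critical: Mount Carmel 50/313 = 16.0%, St. Luke's 16/253 = 6.3% → Mount Carmel
Mount Carmel has the higher rate in all 4 groups.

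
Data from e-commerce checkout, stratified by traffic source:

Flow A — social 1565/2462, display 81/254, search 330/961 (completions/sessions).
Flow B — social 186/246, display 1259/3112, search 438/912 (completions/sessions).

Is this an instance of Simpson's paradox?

Social: Flow A 1565/2462 = 63.6%, Flow B 186/246 = 75.6% → Flow B
Display: Flow A 81/254 = 31.9%, Flow B 1259/3112 = 40.5% → Flow B
Search: Flow A 330/961 = 34.3%, Flow B 438/912 = 48.0% → Flow B
Overall: Flow A 1976/3677 = 53.7%, Flow B 1883/4270 = 44.1% → Flow A
Flow B wins each traffic group but Flow A wins overall — the comparison reverses. Flow B's sessions skew toward display, which has a lower base rate.

Yes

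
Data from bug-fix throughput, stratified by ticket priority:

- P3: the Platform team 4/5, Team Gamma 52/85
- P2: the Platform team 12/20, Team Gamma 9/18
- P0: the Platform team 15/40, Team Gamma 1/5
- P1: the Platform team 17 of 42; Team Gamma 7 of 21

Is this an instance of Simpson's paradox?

Yes

P3: the Platform team 4/5 = 80.0%, Team Gamma 52/85 = 61.2% → the Platform team
P2: the Platform team 12/20 = 60.0%, Team Gamma 9/18 = 50.0% → the Platform team
P0: the Platform team 15/40 = 37.5%, Team Gamma 1/5 = 20.0% → the Platform team
P1: the Platform team 17/42 = 40.5%, Team Gamma 7/21 = 33.3% → the Platform team
Overall: the Platform team 48/107 = 44.9%, Team Gamma 69/129 = 53.5% → Team Gamma
The Platform team wins each ticket group but Team Gamma wins overall — the comparison reverses. The Platform team's tickets skew toward P0, which has a lower base rate.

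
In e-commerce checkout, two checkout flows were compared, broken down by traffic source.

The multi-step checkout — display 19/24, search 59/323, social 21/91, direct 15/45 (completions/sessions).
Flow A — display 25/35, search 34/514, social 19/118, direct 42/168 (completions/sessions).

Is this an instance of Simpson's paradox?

No

Display: the multi-step checkout 19/24 = 79.2%, Flow A 25/35 = 71.4% → the multi-step checkout
Search: the multi-step checkout 59/323 = 18.3%, Flow A 34/514 = 6.6% → the multi-step checkout
Social: the multi-step checkout 21/91 = 23.1%, Flow A 19/118 = 16.1% → the multi-step checkout
Direct: the multi-step checkout 15/45 = 33.3%, Flow A 42/168 = 25.0% → the multi-step checkout
Overall: the multi-step checkout 114/483 = 23.6%, Flow A 120/835 = 14.4% → the multi-step checkout
The multi-step checkout wins overall and in every traffic group — no reversal.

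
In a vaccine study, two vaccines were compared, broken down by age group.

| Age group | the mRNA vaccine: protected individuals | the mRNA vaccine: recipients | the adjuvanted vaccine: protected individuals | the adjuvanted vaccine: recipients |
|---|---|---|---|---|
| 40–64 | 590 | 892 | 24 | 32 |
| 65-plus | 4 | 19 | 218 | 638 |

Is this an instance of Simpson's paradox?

40–64: the mRNA vaccine 590/892 = 66.1%, the adjuvanted vaccine 24/32 = 75.0% → the adjuvanted vaccine
65-plus: the mRNA vaccine 4/19 = 21.1%, the adjuvanted vaccine 218/638 = 34.2% → the adjuvanted vaccine
Overall: the mRNA vaccine 594/911 = 65.2%, the adjuvanted vaccine 242/670 = 36.1% → the mRNA vaccine
The adjuvanted vaccine wins each age group but the mRNA vaccine wins overall — the comparison reverses. The adjuvanted vaccine's recipients skew toward 65-plus, which has a lower base rate.

Yes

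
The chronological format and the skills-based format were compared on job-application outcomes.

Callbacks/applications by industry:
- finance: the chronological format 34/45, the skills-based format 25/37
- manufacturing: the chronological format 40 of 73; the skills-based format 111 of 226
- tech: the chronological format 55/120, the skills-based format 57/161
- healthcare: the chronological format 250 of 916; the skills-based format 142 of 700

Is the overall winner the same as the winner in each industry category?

Yes

Finance: the chronological format 34/45 = 75.6%, the skills-based format 25/37 = 67.6% → the chronological format
Manufacturing: the chronological format 40/73 = 54.8%, the skills-based format 111/226 = 49.1% → the chronological format
Tech: the chronological format 55/120 = 45.8%, the skills-based format 57/161 = 35.4% → the chronological format
Healthcare: the chronological format 250/916 = 27.3%, the skills-based format 142/700 = 20.3% → the chronological format
Overall: the chronological format 379/1154 = 32.8%, the skills-based format 335/1124 = 29.8% → the chronological format
The chronological format wins overall and in every industry group — no reversal.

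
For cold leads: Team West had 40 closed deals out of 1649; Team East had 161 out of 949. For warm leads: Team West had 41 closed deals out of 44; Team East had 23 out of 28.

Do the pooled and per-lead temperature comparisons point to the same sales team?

Cold: Team West 40/1649 = 2.4%, Team East 161/949 = 17.0% → Team East
Warm: Team West 41/44 = 93.2%, Team East 23/28 = 82.1% → Team West
Overall: Team West 81/1693 = 4.8%, Team East 184/977 = 18.8% → Team East
Neither sweeps: Team West wins 1 of 2 groups, Team East wins 1. Team East wins overall but not every group — no Simpson reversal.

No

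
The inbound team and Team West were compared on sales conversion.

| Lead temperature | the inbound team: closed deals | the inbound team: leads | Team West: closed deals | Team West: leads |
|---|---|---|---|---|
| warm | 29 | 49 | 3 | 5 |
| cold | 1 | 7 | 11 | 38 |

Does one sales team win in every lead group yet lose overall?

Yes

Warm: the inbound team 29/49 = 59.2%, Team West 3/5 = 60.0% → Team West
Cold: the inbound team 1/7 = 14.3%, Team West 11/38 = 28.9% → Team West
Overall: the inbound team 30/56 = 53.6%, Team West 14/43 = 32.6% → the inbound team
Team West wins each lead group but the inbound team wins overall — the comparison reverses. Team West's leads skew toward cold, which has a lower base rate.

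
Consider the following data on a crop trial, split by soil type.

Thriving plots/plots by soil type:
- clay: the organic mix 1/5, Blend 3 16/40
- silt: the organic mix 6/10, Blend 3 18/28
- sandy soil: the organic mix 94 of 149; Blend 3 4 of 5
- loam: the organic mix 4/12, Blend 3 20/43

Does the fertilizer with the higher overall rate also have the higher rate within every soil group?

Clay: the organic mix 1/5 = 20.0%, Blend 3 16/40 = 40.0% → Blend 3
Silt: the organic mix 6/10 = 60.0%, Blend 3 18/28 = 64.3% → Blend 3
Sandy soil: the organic mix 94/149 = 63.1%, Blend 3 4/5 = 80.0% → Blend 3
Loam: the organic mix 4/12 = 33.3%, Blend 3 20/43 = 46.5% → Blend 3
Overall: the organic mix 105/176 = 59.7%, Blend 3 58/116 = 50.0% → the organic mix
Blend 3 wins each soil group but the organic mix wins overall — the comparison reverses. Blend 3's plots skew toward clay, which has a lower base rate.

No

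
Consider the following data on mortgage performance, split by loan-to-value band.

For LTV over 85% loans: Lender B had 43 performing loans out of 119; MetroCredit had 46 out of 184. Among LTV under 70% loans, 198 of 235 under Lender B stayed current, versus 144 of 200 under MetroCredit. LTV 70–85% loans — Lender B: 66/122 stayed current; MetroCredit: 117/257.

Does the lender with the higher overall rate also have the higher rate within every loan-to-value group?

LTV over 85%: Lender B 43/119 = 36.1%, MetroCredit 46/184 = 25.0% → Lender B
LTV under 70%: Lender B 198/235 = 84.3%, MetroCredit 144/200 = 72.0% → Lender B
LTV 70–85%: Lender B 66/122 = 54.1%, MetroCredit 117/257 = 45.5% → Lender B
Overall: Lender B 307/476 = 64.5%, MetroCredit 307/641 = 47.9% → Lender B
Lender B wins overall and in every loan-to-value group — no reversal.

Yes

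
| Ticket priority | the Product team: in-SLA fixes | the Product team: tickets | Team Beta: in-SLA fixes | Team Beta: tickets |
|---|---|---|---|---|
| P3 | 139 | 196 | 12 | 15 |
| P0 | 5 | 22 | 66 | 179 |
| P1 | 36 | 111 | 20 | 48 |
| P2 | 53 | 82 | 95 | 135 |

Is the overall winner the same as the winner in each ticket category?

No

P3: the Product team 139/196 = 70.9%, Team Beta 12/15 = 80.0% → Team Beta
P0: the Product team 5/22 = 22.7%, Team Beta 66/179 = 36.9% → Team Beta
P1: the Product team 36/111 = 32.4%, Team Beta 20/48 = 41.7% → Team Beta
P2: the Product team 53/82 = 64.6%, Team Beta 95/135 = 70.4% → Team Beta
Overall: the Product team 233/411 = 56.7%, Team Beta 193/377 = 51.2% → the Product team
Team Beta wins each ticket group but the Product team wins overall — the comparison reverses. Team Beta's tickets skew toward P0, which has a lower base rate.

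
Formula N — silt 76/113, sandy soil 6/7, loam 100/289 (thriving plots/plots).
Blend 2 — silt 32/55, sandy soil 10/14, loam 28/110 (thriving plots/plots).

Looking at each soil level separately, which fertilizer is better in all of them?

Silt: Formula N 76/113 = 67.3%, Blend 2 32/55 = 58.2% → Formula N
Sandy soil: Formula N 6/7 = 85.7%, Blend 2 10/14 = 71.4% → Formula N
Loam: Formula N 100/289 = 34.6%, Blend 2 28/110 = 25.5% → Formula N
Formula N has the higher rate in all 3 groups.

Formula N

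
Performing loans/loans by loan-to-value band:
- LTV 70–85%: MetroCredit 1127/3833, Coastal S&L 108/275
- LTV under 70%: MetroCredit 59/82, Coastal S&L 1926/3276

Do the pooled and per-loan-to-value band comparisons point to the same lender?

LTV 70–85%: MetroCredit 1127/3833 = 29.4%, Coastal S&L 108/275 = 39.3% → Coastal S&L
LTV under 70%: MetroCredit 59/82 = 72.0%, Coastal S&L 1926/3276 = 58.8% → MetroCredit
Overall: MetroCredit 1186/3915 = 30.3%, Coastal S&L 2034/3551 = 57.3% → Coastal S&L
Neither sweeps: MetroCredit wins 1 of 2 groups, Coastal S&L wins 1. Coastal S&L wins overall but not every group — no Simpson reversal.

No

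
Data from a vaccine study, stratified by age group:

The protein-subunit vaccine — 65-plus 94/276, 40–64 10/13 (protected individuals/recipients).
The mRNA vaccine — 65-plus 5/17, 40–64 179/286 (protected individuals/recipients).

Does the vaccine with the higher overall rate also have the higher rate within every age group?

65-plus: the protein-subunit vaccine 94/276 = 34.1%, the mRNA vaccine 5/17 = 29.4% → the protein-subunit vaccine
40–64: the protein-subunit vaccine 10/13 = 76.9%, the mRNA vaccine 179/286 = 62.6% → the protein-subunit vaccine
Overall: the protein-subunit vaccine 104/289 = 36.0%, the mRNA vaccine 184/303 = 60.7% → the mRNA vaccine
The protein-subunit vaccine wins each age group but the mRNA vaccine wins overall — the comparison reverses. The protein-subunit vaccine's recipients skew toward 65-plus, which has a lower base rate.

No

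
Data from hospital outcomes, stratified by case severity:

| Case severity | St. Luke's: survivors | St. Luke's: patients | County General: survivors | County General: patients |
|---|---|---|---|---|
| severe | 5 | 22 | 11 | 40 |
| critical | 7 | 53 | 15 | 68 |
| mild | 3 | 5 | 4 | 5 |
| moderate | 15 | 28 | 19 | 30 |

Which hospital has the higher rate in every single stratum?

County General

Severe: St. Luke's 5/22 = 22.7%, County General 11/40 = 27.5% → County General
Critical: St. Luke's 7/53 = 13.2%, County General 15/68 = 22.1% → County General
Mild: St. Luke's 3/5 = 60.0%, County General 4/5 = 80.0% → County General
Moderate: St. Luke's 15/28 = 53.6%, County General 19/30 = 63.3% → County General
County General has the higher rate in all 4 groups.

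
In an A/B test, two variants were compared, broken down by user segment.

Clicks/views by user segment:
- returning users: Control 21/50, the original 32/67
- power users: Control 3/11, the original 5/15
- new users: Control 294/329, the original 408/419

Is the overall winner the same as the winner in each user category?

Returning users: Control 21/50 = 42.0%, the original 32/67 = 47.8% → the original
Power users: Control 3/11 = 27.3%, the original 5/15 = 33.3% → the original
New users: Control 294/329 = 89.4%, the original 408/419 = 97.4% → the original
Overall: Control 318/390 = 81.5%, the original 445/501 = 88.8% → the original
The original wins overall and in every user group — no reversal.

Yes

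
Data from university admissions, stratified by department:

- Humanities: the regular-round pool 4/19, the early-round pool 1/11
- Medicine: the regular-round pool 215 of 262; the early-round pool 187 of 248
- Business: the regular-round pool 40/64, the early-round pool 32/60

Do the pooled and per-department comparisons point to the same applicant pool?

Yes

Humanities: the regular-round pool 4/19 = 21.1%, the early-round pool 1/11 = 9.1% → the regular-round pool
Medicine: the regular-round pool 215/262 = 82.1%, the early-round pool 187/248 = 75.4% → the regular-round pool
Business: the regular-round pool 40/64 = 62.5%, the early-round pool 32/60 = 53.3% → the regular-round pool
Overall: the regular-round pool 259/345 = 75.1%, the early-round pool 220/319 = 69.0% → the regular-round pool
The regular-round pool wins overall and in every department group — no reversal.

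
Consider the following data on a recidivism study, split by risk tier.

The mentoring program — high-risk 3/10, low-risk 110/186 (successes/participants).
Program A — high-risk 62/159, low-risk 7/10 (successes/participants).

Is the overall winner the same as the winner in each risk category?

High-risk: the mentoring program 3/10 = 30.0%, Program A 62/159 = 39.0% → Program A
Low-risk: the mentoring program 110/186 = 59.1%, Program A 7/10 = 70.0% → Program A
Overall: the mentoring program 113/196 = 57.7%, Program A 69/169 = 40.8% → the mentoring program
Program A wins each risk group but the mentoring program wins overall — the comparison reverses. Program A's participants skew toward high-risk, which has a lower base rate.

No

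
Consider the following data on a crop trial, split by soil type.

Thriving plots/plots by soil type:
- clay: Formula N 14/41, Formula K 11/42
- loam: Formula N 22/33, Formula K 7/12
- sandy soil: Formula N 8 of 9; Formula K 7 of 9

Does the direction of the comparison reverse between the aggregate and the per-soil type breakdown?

No

Clay: Formula N 14/41 = 34.1%, Formula K 11/42 = 26.2% → Formula N
Loam: Formula N 22/33 = 66.7%, Formula K 7/12 = 58.3% → Formula N
Sandy soil: Formula N 8/9 = 88.9%, Formula K 7/9 = 77.8% → Formula N
Overall: Formula N 44/83 = 53.0%, Formula K 25/63 = 39.7% → Formula N
Formula N wins overall and in every soil group — no reversal.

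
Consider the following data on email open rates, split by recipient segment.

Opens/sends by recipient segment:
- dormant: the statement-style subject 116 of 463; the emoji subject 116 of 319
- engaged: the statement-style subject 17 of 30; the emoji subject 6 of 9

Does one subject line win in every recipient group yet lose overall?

No

Dormant: the statement-style subject 116/463 = 25.1%, the emoji subject 116/319 = 36.4% → the emoji subject
Engaged: the statement-style subject 17/30 = 56.7%, the emoji subject 6/9 = 66.7% → the emoji subject
Overall: the statement-style subject 133/493 = 27.0%, the emoji subject 122/328 = 37.2% → the emoji subject
The emoji subject wins overall and in every recipient group — no reversal.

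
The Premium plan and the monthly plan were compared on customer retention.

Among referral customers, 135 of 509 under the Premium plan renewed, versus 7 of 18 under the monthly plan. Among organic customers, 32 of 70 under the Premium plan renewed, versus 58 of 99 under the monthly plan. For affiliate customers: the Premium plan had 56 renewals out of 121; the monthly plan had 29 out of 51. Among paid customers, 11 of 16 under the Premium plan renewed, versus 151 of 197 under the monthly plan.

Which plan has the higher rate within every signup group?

the monthly plan

Referral: the Premium plan 135/509 = 26.5%, the monthly plan 7/18 = 38.9% → the monthly plan
Organic: the Premium plan 32/70 = 45.7%, the monthly plan 58/99 = 58.6% → the monthly plan
Affiliate: the Premium plan 56/121 = 46.3%, the monthly plan 29/51 = 56.9% → the monthly plan
Paid: the Premium plan 11/16 = 68.8%, the monthly plan 151/197 = 76.6% → the monthly plan
The monthly plan has the higher rate in all 4 groups.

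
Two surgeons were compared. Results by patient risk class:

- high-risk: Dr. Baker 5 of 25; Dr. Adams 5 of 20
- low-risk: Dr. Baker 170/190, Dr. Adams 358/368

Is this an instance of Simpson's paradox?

High-risk: Dr. Baker 5/25 = 20.0%, Dr. Adams 5/20 = 25.0% → Dr. Adams
Low-risk: Dr. Baker 170/190 = 89.5%, Dr. Adams 358/368 = 97.3% → Dr. Adams
Overall: Dr. Baker 175/215 = 81.4%, Dr. Adams 363/388 = 93.6% → Dr. Adams
Dr. Adams wins overall and in every patient risk group — no reversal.

No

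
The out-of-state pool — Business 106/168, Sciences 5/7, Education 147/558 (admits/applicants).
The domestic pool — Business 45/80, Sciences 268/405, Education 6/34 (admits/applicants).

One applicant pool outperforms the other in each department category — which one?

the out-of-state pool

Business: the out-of-state pool 106/168 = 63.1%, the domestic pool 45/80 = 56.2% → the out-of-state pool
Sciences: the out-of-state pool 5/7 = 71.4%, the domestic pool 268/405 = 66.2% → the out-of-state pool
Education: the out-of-state pool 147/558 = 26.3%, the domestic pool 6/34 = 17.6% → the out-of-state pool
The out-of-state pool has the higher rate in all 3 groups.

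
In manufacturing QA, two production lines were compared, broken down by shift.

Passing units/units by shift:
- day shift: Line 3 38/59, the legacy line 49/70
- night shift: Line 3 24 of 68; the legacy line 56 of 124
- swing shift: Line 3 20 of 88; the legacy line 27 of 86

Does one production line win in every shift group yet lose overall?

Day shift: Line 3 38/59 = 64.4%, the legacy line 49/70 = 70.0% → the legacy line
Night shift: Line 3 24/68 = 35.3%, the legacy line 56/124 = 45.2% → the legacy line
Swing shift: Line 3 20/88 = 22.7%, the legacy line 27/86 = 31.4% → the legacy line
Overall: Line 3 82/215 = 38.1%, the legacy line 132/280 = 47.1% → the legacy line
The legacy line wins overall and in every shift group — no reversal.

No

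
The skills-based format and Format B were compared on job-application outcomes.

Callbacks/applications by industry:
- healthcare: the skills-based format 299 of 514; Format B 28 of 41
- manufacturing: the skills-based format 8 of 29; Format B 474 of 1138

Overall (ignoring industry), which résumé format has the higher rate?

Healthcare: the skills-based format 299/514 = 58.2%, Format B 28/41 = 68.3% → Format B
Manufacturing: the skills-based format 8/29 = 27.6%, Format B 474/1138 = 41.7% → Format B
Overall: the skills-based format 307/543 = 56.5%, Format B 502/1179 = 42.6% → the skills-based format
(Format B wins every industry group but the skills-based format wins overall — Format B's applications skew toward the low-rate manufacturing group.)

the skills-based format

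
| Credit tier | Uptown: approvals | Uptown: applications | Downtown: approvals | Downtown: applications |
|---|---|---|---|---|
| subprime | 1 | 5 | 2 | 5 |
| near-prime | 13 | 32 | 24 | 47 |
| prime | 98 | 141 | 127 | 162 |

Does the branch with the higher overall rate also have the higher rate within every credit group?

Yes

Subprime: Uptown 1/5 = 20.0%, Downtown 2/5 = 40.0% → Downtown
Near-prime: Uptown 13/32 = 40.6%, Downtown 24/47 = 51.1% → Downtown
Prime: Uptown 98/141 = 69.5%, Downtown 127/162 = 78.4% → Downtown
Overall: Uptown 112/178 = 62.9%, Downtown 153/214 = 71.5% → Downtown
Downtown wins overall and in every credit group — no reversal.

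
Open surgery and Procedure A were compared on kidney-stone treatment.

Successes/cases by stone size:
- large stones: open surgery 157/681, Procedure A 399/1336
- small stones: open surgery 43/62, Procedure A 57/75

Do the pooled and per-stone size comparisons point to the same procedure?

Yes

Large stones: open surgery 157/681 = 23.1%, Procedure A 399/1336 = 29.9% → Procedure A
Small stones: open surgery 43/62 = 69.4%, Procedure A 57/75 = 76.0% → Procedure A
Overall: open surgery 200/743 = 26.9%, Procedure A 456/1411 = 32.3% → Procedure A
Procedure A wins overall and in every stone group — no reversal.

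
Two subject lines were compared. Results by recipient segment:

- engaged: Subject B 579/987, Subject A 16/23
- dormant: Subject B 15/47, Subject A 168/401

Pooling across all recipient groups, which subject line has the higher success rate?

Engaged: Subject B 579/987 = 58.7%, Subject A 16/23 = 69.6% → Subject A
Dormant: Subject B 15/47 = 31.9%, Subject A 168/401 = 41.9% → Subject A
Overall: Subject B 594/1034 = 57.4%, Subject A 184/424 = 43.4% → Subject B
(Subject A wins every recipient group but Subject B wins overall — Subject A's sends skew toward the low-rate dormant group.)

Subject B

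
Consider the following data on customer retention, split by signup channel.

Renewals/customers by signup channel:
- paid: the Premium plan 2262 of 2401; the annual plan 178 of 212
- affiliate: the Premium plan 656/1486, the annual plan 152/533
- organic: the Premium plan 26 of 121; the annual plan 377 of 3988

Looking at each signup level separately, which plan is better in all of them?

Paid: the Premium plan 2262/2401 = 94.2%, the annual plan 178/212 = 84.0% → the Premium plan
Affiliate: the Premium plan 656/1486 = 44.1%, the annual plan 152/533 = 28.5% → the Premium plan
Organic: the Premium plan 26/121 = 21.5%, the annual plan 377/3988 = 9.5% → the Premium plan
The Premium plan has the higher rate in all 3 groups.

the Premium plan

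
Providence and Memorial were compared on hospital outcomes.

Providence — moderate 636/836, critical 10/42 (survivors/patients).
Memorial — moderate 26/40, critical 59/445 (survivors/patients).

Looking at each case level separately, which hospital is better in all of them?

Providence

Moderate: Providence 636/836 = 76.1%, Memorial 26/40 = 65.0% → Providence
Critical: Providence 10/42 = 23.8%, Memorial 59/445 = 13.3% → Providence
Providence has the higher rate in both groups.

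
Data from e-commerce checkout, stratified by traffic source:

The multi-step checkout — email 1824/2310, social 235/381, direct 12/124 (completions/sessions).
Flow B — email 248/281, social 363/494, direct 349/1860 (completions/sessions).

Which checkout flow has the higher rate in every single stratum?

Flow B

Email: the multi-step checkout 1824/2310 = 79.0%, Flow B 248/281 = 88.3% → Flow B
Social: the multi-step checkout 235/381 = 61.7%, Flow B 363/494 = 73.5% → Flow B
Direct: the multi-step checkout 12/124 = 9.7%, Flow B 349/1860 = 18.8% → Flow B
Flow B has the higher rate in all 3 groups.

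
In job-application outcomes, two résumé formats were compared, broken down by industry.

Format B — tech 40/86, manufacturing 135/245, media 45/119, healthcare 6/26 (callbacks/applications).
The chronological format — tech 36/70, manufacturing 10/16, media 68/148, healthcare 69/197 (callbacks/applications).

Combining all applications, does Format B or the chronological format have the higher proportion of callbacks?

Format B

Tech: Format B 40/86 = 46.5%, the chronological format 36/70 = 51.4% → the chronological format
Manufacturing: Format B 135/245 = 55.1%, the chronological format 10/16 = 62.5% → the chronological format
Media: Format B 45/119 = 37.8%, the chronological format 68/148 = 45.9% → the chronological format
Healthcare: Format B 6/26 = 23.1%, the chronological format 69/197 = 35.0% → the chronological format
Overall: Format B 226/476 = 47.5%, the chronological format 183/431 = 42.5% → Format B
(The chronological format wins every industry group but Format B wins overall — the chronological format's applications skew toward the low-rate healthcare group.)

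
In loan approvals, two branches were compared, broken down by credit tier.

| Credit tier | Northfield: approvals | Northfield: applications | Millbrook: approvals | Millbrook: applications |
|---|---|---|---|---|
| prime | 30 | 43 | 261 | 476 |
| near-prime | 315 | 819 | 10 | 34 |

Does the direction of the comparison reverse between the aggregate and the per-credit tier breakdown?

Prime: Northfield 30/43 = 69.8%, Millbrook 261/476 = 54.8% → Northfield
Near-prime: Northfield 315/819 = 38.5%, Millbrook 10/34 = 29.4% → Northfield
Overall: Northfield 345/862 = 40.0%, Millbrook 271/510 = 53.1% → Millbrook
Northfield wins each credit group but Millbrook wins overall — the comparison reverses. Northfield's applications skew toward near-prime, which has a lower base rate.

Yes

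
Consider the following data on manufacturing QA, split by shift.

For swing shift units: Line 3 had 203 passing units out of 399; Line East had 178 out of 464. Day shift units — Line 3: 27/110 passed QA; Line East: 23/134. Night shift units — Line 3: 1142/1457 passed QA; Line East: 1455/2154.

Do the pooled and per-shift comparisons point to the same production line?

Yes

Swing shift: Line 3 203/399 = 50.9%, Line East 178/464 = 38.4% → Line 3
Day shift: Line 3 27/110 = 24.5%, Line East 23/134 = 17.2% → Line 3
Night shift: Line 3 1142/1457 = 78.4%, Line East 1455/2154 = 67.5% → Line 3
Overall: Line 3 1372/1966 = 69.8%, Line East 1656/2752 = 60.2% → Line 3
Line 3 wins overall and in every shift group — no reversal.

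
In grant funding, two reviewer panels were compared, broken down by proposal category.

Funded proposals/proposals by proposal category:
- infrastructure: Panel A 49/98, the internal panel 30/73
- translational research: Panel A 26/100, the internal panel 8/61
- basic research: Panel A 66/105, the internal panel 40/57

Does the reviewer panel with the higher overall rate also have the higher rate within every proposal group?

Infrastructure: Panel A 49/98 = 50.0%, the internal panel 30/73 = 41.1% → Panel A
Translational research: Panel A 26/100 = 26.0%, the internal panel 8/61 = 13.1% → Panel A
Basic research: Panel A 66/105 = 62.9%, the internal panel 40/57 = 70.2% → the internal panel
Overall: Panel A 141/303 = 46.5%, the internal panel 78/191 = 40.8% → Panel A
Neither sweeps: Panel A wins 2 of 3 groups, the internal panel wins 1. Panel A wins overall but not every group — no Simpson reversal.

No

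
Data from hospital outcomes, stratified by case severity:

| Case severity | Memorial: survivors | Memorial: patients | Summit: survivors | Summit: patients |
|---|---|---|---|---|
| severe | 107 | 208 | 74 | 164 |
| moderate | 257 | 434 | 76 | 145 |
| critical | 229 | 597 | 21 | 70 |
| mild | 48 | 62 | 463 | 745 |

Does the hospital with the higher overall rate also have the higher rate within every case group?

Severe: Memorial 107/208 = 51.4%, Summit 74/164 = 45.1% → Memorial
Moderate: Memorial 257/434 = 59.2%, Summit 76/145 = 52.4% → Memorial
Critical: Memorial 229/597 = 38.4%, Summit 21/70 = 30.0% → Memorial
Mild: Memorial 48/62 = 77.4%, Summit 463/745 = 62.1% → Memorial
Overall: Memorial 641/1301 = 49.3%, Summit 634/1124 = 56.4% → Summit
Memorial wins each case group but Summit wins overall — the comparison reverses. Memorial's patients skew toward critical, which has a lower base rate.

No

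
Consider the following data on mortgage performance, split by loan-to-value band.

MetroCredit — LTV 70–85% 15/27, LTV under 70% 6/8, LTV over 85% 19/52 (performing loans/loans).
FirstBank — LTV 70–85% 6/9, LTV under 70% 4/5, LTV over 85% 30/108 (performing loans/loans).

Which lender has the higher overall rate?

MetroCredit

LTV 70–85%: MetroCredit 15/27 = 55.6%, FirstBank 6/9 = 66.7% → FirstBank
LTV under 70%: MetroCredit 6/8 = 75.0%, FirstBank 4/5 = 80.0% → FirstBank
LTV over 85%: MetroCredit 19/52 = 36.5%, FirstBank 30/108 = 27.8% → MetroCredit
Overall: MetroCredit 40/87 = 46.0%, FirstBank 40/122 = 32.8% → MetroCredit
(Neither sweeps every loan-to-value group, but MetroCredit has the higher pooled rate.)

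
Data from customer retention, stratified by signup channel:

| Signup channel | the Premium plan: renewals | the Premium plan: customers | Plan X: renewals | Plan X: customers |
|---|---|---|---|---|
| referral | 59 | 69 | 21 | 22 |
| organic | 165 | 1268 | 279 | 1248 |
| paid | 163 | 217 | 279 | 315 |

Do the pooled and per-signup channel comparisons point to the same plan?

Referral: the Premium plan 59/69 = 85.5%, Plan X 21/22 = 95.5% → Plan X
Organic: the Premium plan 165/1268 = 13.0%, Plan X 279/1248 = 22.4% → Plan X
Paid: the Premium plan 163/217 = 75.1%, Plan X 279/315 = 88.6% → Plan X
Overall: the Premium plan 387/1554 = 24.9%, Plan X 579/1585 = 36.5% → Plan X
Plan X wins overall and in every signup group — no reversal.

Yes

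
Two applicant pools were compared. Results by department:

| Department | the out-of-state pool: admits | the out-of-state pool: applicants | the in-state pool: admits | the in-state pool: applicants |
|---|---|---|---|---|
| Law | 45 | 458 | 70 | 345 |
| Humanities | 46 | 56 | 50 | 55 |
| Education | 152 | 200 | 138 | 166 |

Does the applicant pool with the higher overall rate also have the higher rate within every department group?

Yes

Law: the out-of-state pool 45/458 = 9.8%, the in-state pool 70/345 = 20.3% → the in-state pool
Humanities: the out-of-state pool 46/56 = 82.1%, the in-state pool 50/55 = 90.9% → the in-state pool
Education: the out-of-state pool 152/200 = 76.0%, the in-state pool 138/166 = 83.1% → the in-state pool
Overall: the out-of-state pool 243/714 = 34.0%, the in-state pool 258/566 = 45.6% → the in-state pool
The in-state pool wins overall and in every department group — no reversal.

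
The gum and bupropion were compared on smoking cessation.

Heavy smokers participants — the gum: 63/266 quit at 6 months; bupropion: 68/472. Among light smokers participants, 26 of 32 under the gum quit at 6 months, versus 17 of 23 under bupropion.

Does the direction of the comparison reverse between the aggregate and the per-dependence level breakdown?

No

Heavy smokers: the gum 63/266 = 23.7%, bupropion 68/472 = 14.4% → the gum
Light smokers: the gum 26/32 = 81.2%, bupropion 17/23 = 73.9% → the gum
Overall: the gum 89/298 = 29.9%, bupropion 85/495 = 17.2% → the gum
The gum wins overall and in every dependence group — no reversal.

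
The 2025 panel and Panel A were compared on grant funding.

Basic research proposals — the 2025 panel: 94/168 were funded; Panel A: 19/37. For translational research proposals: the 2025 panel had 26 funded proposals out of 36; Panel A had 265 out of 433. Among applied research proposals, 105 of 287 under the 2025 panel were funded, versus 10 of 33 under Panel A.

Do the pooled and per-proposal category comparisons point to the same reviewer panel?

Basic research: the 2025 panel 94/168 = 56.0%, Panel A 19/37 = 51.4% → the 2025 panel
Translational research: the 2025 panel 26/36 = 72.2%, Panel A 265/433 = 61.2% → the 2025 panel
Applied research: the 2025 panel 105/287 = 36.6%, Panel A 10/33 = 30.3% → the 2025 panel
Overall: the 2025 panel 225/491 = 45.8%, Panel A 294/503 = 58.4% → Panel A
The 2025 panel wins each proposal group but Panel A wins overall — the comparison reverses. The 2025 panel's proposals skew toward applied research, which has a lower base rate.

No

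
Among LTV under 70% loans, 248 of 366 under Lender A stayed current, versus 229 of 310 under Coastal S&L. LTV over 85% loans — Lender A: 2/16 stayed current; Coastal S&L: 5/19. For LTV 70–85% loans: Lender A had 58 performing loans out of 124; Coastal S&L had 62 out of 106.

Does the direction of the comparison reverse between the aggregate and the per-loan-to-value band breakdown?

No

LTV under 70%: Lender A 248/366 = 67.8%, Coastal S&L 229/310 = 73.9% → Coastal S&L
LTV over 85%: Lender A 2/16 = 12.5%, Coastal S&L 5/19 = 26.3% → Coastal S&L
LTV 70–85%: Lender A 58/124 = 46.8%, Coastal S&L 62/106 = 58.5% → Coastal S&L
Overall: Lender A 308/506 = 60.9%, Coastal S&L 296/435 = 68.0% → Coastal S&L
Coastal S&L wins overall and in every loan-to-value group — no reversal.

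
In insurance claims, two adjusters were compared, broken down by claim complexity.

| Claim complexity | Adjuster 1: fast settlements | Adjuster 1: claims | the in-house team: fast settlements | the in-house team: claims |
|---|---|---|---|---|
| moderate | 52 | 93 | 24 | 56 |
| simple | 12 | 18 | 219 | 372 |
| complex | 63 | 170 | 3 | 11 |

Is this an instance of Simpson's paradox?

Moderate: Adjuster 1 52/93 = 55.9%, the in-house team 24/56 = 42.9% → Adjuster 1
Simple: Adjuster 1 12/18 = 66.7%, the in-house team 219/372 = 58.9% → Adjuster 1
Complex: Adjuster 1 63/170 = 37.1%, the in-house team 3/11 = 27.3% → Adjuster 1
Overall: Adjuster 1 127/281 = 45.2%, the in-house team 246/439 = 56.0% → the in-house team
Adjuster 1 wins each claim group but the in-house team wins overall — the comparison reverses. Adjuster 1's claims skew toward complex, which has a lower base rate.

Yes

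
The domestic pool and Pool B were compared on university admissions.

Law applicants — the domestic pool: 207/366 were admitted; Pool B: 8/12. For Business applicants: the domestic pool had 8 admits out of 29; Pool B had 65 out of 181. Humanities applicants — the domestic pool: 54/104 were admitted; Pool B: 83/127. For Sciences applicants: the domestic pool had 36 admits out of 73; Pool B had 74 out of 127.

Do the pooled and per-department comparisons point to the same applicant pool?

No

Law: the domestic pool 207/366 = 56.6%, Pool B 8/12 = 66.7% → Pool B
Business: the domestic pool 8/29 = 27.6%, Pool B 65/181 = 35.9% → Pool B
Humanities: the domestic pool 54/104 = 51.9%, Pool B 83/127 = 65.4% → Pool B
Sciences: the domestic pool 36/73 = 49.3%, Pool B 74/127 = 58.3% → Pool B
Overall: the domestic pool 305/572 = 53.3%, Pool B 230/447 = 51.5% → the domestic pool
Pool B wins each department group but the domestic pool wins overall — the comparison reverses. Pool B's applicants skew toward Business, which has a lower base rate.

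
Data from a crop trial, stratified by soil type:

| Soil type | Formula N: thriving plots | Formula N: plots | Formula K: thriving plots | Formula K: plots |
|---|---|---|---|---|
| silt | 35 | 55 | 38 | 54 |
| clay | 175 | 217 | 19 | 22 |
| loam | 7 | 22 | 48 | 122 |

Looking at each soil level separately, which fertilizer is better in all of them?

Formula K

Silt: Formula N 35/55 = 63.6%, Formula K 38/54 = 70.4% → Formula K
Clay: Formula N 175/217 = 80.6%, Formula K 19/22 = 86.4% → Formula K
Loam: Formula N 7/22 = 31.8%, Formula K 48/122 = 39.3% → Formula K
Formula K has the higher rate in all 3 groups.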